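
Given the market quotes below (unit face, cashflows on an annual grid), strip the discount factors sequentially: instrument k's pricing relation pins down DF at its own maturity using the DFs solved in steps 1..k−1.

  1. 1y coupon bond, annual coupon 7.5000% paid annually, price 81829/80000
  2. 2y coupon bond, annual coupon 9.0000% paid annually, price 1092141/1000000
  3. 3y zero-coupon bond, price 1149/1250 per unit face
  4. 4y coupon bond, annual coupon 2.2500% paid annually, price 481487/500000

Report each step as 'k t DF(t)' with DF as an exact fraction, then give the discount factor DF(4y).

1 1 1903/2000
2 2 4617/5000
3 3 1149/1250
4 4 8803/10000
DF(4y) = 8803/10000 ≈ 0.880300

step 1 [1y] bond c/1=3/40: DF=(81829/80000 − 3/40·(0))/(1+3/40) = 1903/2000 ≈ 0.951500
step 2 [2y] bond c/1=9/100: DF=(1092141/1000000 − 9/100·(0.951500))/(1+9/100) = 4617/5000 ≈ 0.923400
step 3 [3y] zero: DF = P = 1149/1250 ≈ 0.919200
step 4 [4y] bond c/1=9/400: DF=(481487/500000 − 9/400·(0.951500+0.923400+0.919200))/(1+9/400) = 8803/10000 ≈ 0.880300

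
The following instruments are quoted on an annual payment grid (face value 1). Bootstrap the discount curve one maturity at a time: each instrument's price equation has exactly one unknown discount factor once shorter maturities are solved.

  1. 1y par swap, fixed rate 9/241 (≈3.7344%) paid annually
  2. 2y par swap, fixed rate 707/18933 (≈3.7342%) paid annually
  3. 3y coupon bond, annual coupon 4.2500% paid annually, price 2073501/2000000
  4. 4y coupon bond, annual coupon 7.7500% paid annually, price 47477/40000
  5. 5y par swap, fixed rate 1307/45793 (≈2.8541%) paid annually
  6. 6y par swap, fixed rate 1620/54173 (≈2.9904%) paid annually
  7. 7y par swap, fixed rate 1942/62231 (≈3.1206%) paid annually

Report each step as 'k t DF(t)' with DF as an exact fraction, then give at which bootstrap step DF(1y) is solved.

1 1 241/250
2 2 9293/10000
3 3 9173/10000
4 4 4497/5000
5 5 8693/10000
6 6 419/500
7 7 4029/5000
DF(1y) is solved at step 1

step 1 [1y] swap r/1=9/241: DF=(1 − 9/241·(0))/(1+9/241) = 241/250 ≈ 0.964000
step 2 [2y] swap r/1=707/18933: DF=(1 − 707/18933·(0.964000))/(1+707/18933) = 9293/10000 ≈ 0.929300
step 3 [3y] bond c/1=17/400: DF=(2073501/2000000 − 17/400·(0.964000+0.929300))/(1+17/400) = 9173/10000 ≈ 0.917300
step 4 [4y] bond c/1=31/400: DF=(47477/40000 − 31/400·(0.964000+0.929300+0.917300))/(1+31/400) = 4497/5000 ≈ 0.899400
step 5 [5y] swap r/1=1307/45793: DF=(1 − 1307/45793·(0.964000+0.929300+0.917300+0.899400))/(1+1307/45793) = 8693/10000 ≈ 0.869300
step 6 [6y] swap r/1=1620/54173: DF=(1 − 1620/54173·(0.964000+0.929300+0.917300+0.899400+0.869300))/(1+1620/54173) = 419/500 ≈ 0.838000
step 7 [7y] swap r/1=1942/62231: DF=(1 − 1942/62231·(0.964000+0.929300+0.917300+0.899400+0.869300+0.838000))/(1+1942/62231) = 4029/5000 ≈ 0.805800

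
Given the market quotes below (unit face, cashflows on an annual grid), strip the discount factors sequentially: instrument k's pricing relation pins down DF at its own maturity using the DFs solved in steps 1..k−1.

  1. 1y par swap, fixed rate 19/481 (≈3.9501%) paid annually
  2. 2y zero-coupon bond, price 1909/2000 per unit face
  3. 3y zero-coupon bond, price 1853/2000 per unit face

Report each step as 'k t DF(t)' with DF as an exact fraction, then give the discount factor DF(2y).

step 1 [1y] swap r/1=19/481: DF=(1 − 19/481·(0))/(1+19/481) = 481/500 ≈ 0.962000
step 2 [2y] zero: DF = P = 1909/2000 ≈ 0.954500
step 3 [3y] zero: DF = P = 1853/2000 ≈ 0.926500

1 1 481/500
2 2 1909/2000
3 3 1853/2000
DF(2y) = 1909/2000 ≈ 0.954500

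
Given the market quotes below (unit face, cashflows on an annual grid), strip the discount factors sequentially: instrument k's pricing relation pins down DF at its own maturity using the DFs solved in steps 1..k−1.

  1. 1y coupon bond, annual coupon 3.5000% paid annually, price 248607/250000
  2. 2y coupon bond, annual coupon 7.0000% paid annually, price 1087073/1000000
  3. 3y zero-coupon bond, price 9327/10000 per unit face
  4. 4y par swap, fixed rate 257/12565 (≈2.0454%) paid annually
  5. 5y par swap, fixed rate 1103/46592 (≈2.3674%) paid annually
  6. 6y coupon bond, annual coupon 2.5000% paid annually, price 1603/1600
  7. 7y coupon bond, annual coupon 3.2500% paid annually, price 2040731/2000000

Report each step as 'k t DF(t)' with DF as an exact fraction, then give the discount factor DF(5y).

step 1 [1y] bond c/1=7/200: DF=(248607/250000 − 7/200·(0))/(1+7/200) = 1201/1250 ≈ 0.960800
step 2 [2y] bond c/1=7/100: DF=(1087073/1000000 − 7/100·(0.960800))/(1+7/100) = 9531/10000 ≈ 0.953100
step 3 [3y] zero: DF = P = 9327/10000 ≈ 0.932700
step 4 [4y] swap r/1=257/12565: DF=(1 − 257/12565·(0.960800+0.953100+0.932700))/(1+257/12565) = 9229/10000 ≈ 0.922900
step 5 [5y] swap r/1=1103/46592: DF=(1 − 1103/46592·(0.960800+0.953100+0.932700+0.922900))/(1+1103/46592) = 8897/10000 ≈ 0.889700
step 6 [6y] bond c/1=1/40: DF=(1603/1600 − 1/40·(0.960800+0.953100+0.932700+0.922900+0.889700))/(1+1/40) = 4319/5000 ≈ 0.863800
step 7 [7y] bond c/1=13/400: DF=(2040731/2000000 − 13/400·(0.960800+0.953100+0.932700+0.922900+0.889700+0.863800))/(1+13/400) = 509/625 ≈ 0.814400

1 1 1201/1250
2 2 9531/10000
3 3 9327/10000
4 4 9229/10000
5 5 8897/10000
6 6 4319/5000
7 7 509/625
DF(5y) = 8897/10000 ≈ 0.889700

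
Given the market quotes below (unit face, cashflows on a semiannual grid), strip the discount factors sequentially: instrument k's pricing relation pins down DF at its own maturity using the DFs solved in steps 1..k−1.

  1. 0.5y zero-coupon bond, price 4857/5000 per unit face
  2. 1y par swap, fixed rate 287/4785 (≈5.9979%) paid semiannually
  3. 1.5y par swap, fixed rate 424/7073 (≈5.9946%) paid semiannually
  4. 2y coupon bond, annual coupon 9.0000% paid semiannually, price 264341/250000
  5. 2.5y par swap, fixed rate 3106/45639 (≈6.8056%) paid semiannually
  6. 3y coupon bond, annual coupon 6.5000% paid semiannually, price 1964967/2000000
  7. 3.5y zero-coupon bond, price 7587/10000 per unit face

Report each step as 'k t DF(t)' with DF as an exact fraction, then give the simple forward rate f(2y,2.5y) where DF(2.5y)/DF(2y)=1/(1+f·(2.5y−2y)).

step 1 [0.5y] zero: DF = P = 4857/5000 ≈ 0.971400
step 2 [1y] swap r/2=287/9570: DF=(1 − 287/9570·(0.971400))/(1+287/9570) = 4713/5000 ≈ 0.942600
step 3 [1.5y] swap r/2=212/7073: DF=(1 − 212/7073·(0.971400+0.942600))/(1+212/7073) = 572/625 ≈ 0.915200
step 4 [2y] bond c/2=9/200: DF=(264341/250000 − 9/200·(0.971400+0.942600+0.915200))/(1+9/200) = 89/100 ≈ 0.890000
step 5 [2.5y] swap r/2=1553/45639: DF=(1 − 1553/45639·(0.971400+0.942600+0.915200+0.890000))/(1+1553/45639) = 8447/10000 ≈ 0.844700
step 6 [3y] bond c/2=13/400: DF=(1964967/2000000 − 13/400·(0.971400+0.942600+0.915200+0.890000+0.844700))/(1+13/400) = 8079/10000 ≈ 0.807900
step 7 [3.5y] zero: DF = P = 7587/10000 ≈ 0.758700

1 1/2 4857/5000
2 1 4713/5000
3 3/2 572/625
4 2 89/100
5 5/2 8447/10000
6 3 8079/10000
7 7/2 7587/10000
f(2y,2.5y) = ((89/100)/(8447/10000) − 1)/(1/2) = 906/8447 ≈ 10.7257%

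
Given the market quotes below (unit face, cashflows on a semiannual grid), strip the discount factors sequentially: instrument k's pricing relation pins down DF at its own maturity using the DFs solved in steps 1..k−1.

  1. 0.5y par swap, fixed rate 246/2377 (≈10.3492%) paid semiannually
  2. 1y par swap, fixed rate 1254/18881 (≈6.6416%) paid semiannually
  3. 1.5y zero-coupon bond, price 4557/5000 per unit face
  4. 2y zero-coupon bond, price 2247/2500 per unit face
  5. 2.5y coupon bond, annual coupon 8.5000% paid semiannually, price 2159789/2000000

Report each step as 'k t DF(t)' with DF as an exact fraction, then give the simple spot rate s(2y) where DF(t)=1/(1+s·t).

1 1/2 2377/2500
2 1 9373/10000
3 3/2 4557/5000
4 2 2247/2500
5 5/2 8851/10000
s(2y) = (1/(2247/2500) − 1)/(2) = 253/4494 ≈ 5.6297%

step 1 [0.5y] swap r/2=123/2377: DF=(1 − 123/2377·(0))/(1+123/2377) = 2377/2500 ≈ 0.950800
step 2 [1y] swap r/2=627/18881: DF=(1 − 627/18881·(0.950800))/(1+627/18881) = 9373/10000 ≈ 0.937300
step 3 [1.5y] zero: DF = P = 4557/5000 ≈ 0.911400
step 4 [2y] zero: DF = P = 2247/2500 ≈ 0.898800
step 5 [2.5y] bond c/2=17/400: DF=(2159789/2000000 − 17/400·(0.950800+0.937300+0.911400+0.898800))/(1+17/400) = 8851/10000 ≈ 0.885100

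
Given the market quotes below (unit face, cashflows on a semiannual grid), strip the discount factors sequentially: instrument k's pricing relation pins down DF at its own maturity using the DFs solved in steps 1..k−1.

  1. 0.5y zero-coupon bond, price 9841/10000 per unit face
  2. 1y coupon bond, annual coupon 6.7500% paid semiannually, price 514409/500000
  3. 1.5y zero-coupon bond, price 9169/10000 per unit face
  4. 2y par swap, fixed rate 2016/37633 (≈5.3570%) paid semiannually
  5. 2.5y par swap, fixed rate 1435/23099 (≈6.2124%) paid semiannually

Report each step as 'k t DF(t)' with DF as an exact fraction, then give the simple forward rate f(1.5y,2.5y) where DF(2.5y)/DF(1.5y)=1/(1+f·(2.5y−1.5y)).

step 1 [0.5y] zero: DF = P = 9841/10000 ≈ 0.984100
step 2 [1y] bond c/2=27/800: DF=(514409/500000 − 27/800·(0.984100))/(1+27/800) = 9631/10000 ≈ 0.963100
step 3 [1.5y] zero: DF = P = 9169/10000 ≈ 0.916900
step 4 [2y] swap r/2=1008/37633: DF=(1 − 1008/37633·(0.984100+0.963100+0.916900))/(1+1008/37633) = 562/625 ≈ 0.899200
step 5 [2.5y] swap r/2=1435/46198: DF=(1 − 1435/46198·(0.984100+0.963100+0.916900+0.899200))/(1+1435/46198) = 1713/2000 ≈ 0.856500

1 1/2 9841/10000
2 1 9631/10000
3 3/2 9169/10000
4 2 562/625
5 5/2 1713/2000
f(1.5y,2.5y) = ((9169/10000)/(1713/2000) − 1)/(1) = 604/8565 ≈ 7.0520%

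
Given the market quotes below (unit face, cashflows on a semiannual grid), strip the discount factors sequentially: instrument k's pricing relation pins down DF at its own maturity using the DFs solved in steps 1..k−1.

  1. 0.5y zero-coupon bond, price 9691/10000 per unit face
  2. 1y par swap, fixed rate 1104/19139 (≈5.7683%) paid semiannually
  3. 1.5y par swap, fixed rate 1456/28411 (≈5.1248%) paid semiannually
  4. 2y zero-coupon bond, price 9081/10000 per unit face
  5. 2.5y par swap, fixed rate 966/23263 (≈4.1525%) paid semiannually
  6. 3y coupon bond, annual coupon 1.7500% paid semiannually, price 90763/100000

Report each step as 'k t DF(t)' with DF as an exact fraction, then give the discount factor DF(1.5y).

step 1 [0.5y] zero: DF = P = 9691/10000 ≈ 0.969100
step 2 [1y] swap r/2=552/19139: DF=(1 − 552/19139·(0.969100))/(1+552/19139) = 1181/1250 ≈ 0.944800
step 3 [1.5y] swap r/2=728/28411: DF=(1 − 728/28411·(0.969100+0.944800))/(1+728/28411) = 1159/1250 ≈ 0.927200
step 4 [2y] zero: DF = P = 9081/10000 ≈ 0.908100
step 5 [2.5y] swap r/2=483/23263: DF=(1 − 483/23263·(0.969100+0.944800+0.927200+0.908100))/(1+483/23263) = 4517/5000 ≈ 0.903400
step 6 [3y] bond c/2=7/800: DF=(90763/100000 − 7/800·(0.969100+0.944800+0.927200+0.908100+0.903400))/(1+7/800) = 4297/5000 ≈ 0.859400

1 1/2 9691/10000
2 1 1181/1250
3 3/2 1159/1250
4 2 9081/10000
5 5/2 4517/5000
6 3 4297/5000
DF(1.5y) = 1159/1250 ≈ 0.927200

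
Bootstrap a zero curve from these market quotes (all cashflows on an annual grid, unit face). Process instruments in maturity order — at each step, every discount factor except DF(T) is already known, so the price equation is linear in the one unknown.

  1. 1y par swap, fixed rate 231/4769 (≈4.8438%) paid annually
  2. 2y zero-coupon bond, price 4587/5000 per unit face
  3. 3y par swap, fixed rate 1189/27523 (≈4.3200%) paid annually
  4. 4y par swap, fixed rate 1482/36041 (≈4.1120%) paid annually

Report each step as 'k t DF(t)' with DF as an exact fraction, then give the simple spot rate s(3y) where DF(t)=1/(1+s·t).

1 1 4769/5000
2 2 4587/5000
3 3 8811/10000
4 4 4259/5000
s(3y) = (1/(8811/10000) − 1)/(3) = 1189/26433 ≈ 4.4982%

step 1 [1y] swap r/1=231/4769: DF=(1 − 231/4769·(0))/(1+231/4769) = 4769/5000 ≈ 0.953800
step 2 [2y] zero: DF = P = 4587/5000 ≈ 0.917400
step 3 [3y] swap r/1=1189/27523: DF=(1 − 1189/27523·(0.953800+0.917400))/(1+1189/27523) = 8811/10000 ≈ 0.881100
step 4 [4y] swap r/1=1482/36041: DF=(1 − 1482/36041·(0.953800+0.917400+0.881100))/(1+1482/36041) = 4259/5000 ≈ 0.851800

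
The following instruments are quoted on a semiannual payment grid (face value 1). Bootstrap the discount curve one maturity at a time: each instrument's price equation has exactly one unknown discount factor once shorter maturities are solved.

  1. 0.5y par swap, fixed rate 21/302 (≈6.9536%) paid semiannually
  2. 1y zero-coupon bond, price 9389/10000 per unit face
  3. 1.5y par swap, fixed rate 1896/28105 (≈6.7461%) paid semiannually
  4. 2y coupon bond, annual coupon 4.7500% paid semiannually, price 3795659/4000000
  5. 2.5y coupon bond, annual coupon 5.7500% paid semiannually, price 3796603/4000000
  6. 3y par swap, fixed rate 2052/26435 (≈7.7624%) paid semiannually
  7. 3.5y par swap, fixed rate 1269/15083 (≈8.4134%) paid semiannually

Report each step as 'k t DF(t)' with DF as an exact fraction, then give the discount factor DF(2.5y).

step 1 [0.5y] swap r/2=21/604: DF=(1 − 21/604·(0))/(1+21/604) = 604/625 ≈ 0.966400
step 2 [1y] zero: DF = P = 9389/10000 ≈ 0.938900
step 3 [1.5y] swap r/2=948/28105: DF=(1 − 948/28105·(0.966400+0.938900))/(1+948/28105) = 2263/2500 ≈ 0.905200
step 4 [2y] bond c/2=19/800: DF=(3795659/4000000 − 19/800·(0.966400+0.938900+0.905200))/(1+19/800) = 8617/10000 ≈ 0.861700
step 5 [2.5y] bond c/2=23/800: DF=(3796603/4000000 − 23/800·(0.966400+0.938900+0.905200+0.861700))/(1+23/800) = 41/50 ≈ 0.820000
step 6 [3y] swap r/2=1026/26435: DF=(1 − 1026/26435·(0.966400+0.938900+0.905200+0.861700+0.820000))/(1+1026/26435) = 1987/2500 ≈ 0.794800
step 7 [3.5y] swap r/2=1269/30166: DF=(1 − 1269/30166·(0.966400+0.938900+0.905200+0.861700+0.820000+0.794800))/(1+1269/30166) = 3731/5000 ≈ 0.746200

1 1/2 604/625
2 1 9389/10000
3 3/2 2263/2500
4 2 8617/10000
5 5/2 41/50
6 3 1987/2500
7 7/2 3731/5000
DF(2.5y) = 41/50 ≈ 0.820000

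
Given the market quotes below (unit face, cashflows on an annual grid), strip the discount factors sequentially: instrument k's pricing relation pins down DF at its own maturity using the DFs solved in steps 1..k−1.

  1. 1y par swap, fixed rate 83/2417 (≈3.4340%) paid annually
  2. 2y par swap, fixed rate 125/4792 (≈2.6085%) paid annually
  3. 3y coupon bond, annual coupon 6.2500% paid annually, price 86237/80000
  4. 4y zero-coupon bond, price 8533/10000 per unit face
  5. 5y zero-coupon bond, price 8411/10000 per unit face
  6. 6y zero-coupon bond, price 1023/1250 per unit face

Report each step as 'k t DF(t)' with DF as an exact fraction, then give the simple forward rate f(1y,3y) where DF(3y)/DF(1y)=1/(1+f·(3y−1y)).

1 1 2417/2500
2 2 19/20
3 3 4509/5000
4 4 8533/10000
5 5 8411/10000
6 6 1023/1250
f(1y,3y) = ((2417/2500)/(4509/5000) − 1)/(2) = 325/9018 ≈ 3.6039%

step 1 [1y] swap r/1=83/2417: DF=(1 − 83/2417·(0))/(1+83/2417) = 2417/2500 ≈ 0.966800
step 2 [2y] swap r/1=125/4792: DF=(1 − 125/4792·(0.966800))/(1+125/4792) = 19/20 ≈ 0.950000
step 3 [3y] bond c/1=1/16: DF=(86237/80000 − 1/16·(0.966800+0.950000))/(1+1/16) = 4509/5000 ≈ 0.901800
step 4 [4y] zero: DF = P = 8533/10000 ≈ 0.853300
step 5 [5y] zero: DF = P = 8411/10000 ≈ 0.841100
step 6 [6y] zero: DF = P = 1023/1250 ≈ 0.818400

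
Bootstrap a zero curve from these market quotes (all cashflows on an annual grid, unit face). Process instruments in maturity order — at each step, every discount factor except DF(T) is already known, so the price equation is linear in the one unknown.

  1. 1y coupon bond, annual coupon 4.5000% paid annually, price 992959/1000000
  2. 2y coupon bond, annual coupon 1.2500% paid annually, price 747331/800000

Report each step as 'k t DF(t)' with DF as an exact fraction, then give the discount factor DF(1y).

1 1 4751/5000
2 2 9109/10000
DF(1y) = 4751/5000 ≈ 0.950200

step 1 [1y] bond c/1=9/200: DF=(992959/1000000 − 9/200·(0))/(1+9/200) = 4751/5000 ≈ 0.950200
step 2 [2y] bond c/1=1/80: DF=(747331/800000 − 1/80·(0.950200))/(1+1/80) = 9109/10000 ≈ 0.910900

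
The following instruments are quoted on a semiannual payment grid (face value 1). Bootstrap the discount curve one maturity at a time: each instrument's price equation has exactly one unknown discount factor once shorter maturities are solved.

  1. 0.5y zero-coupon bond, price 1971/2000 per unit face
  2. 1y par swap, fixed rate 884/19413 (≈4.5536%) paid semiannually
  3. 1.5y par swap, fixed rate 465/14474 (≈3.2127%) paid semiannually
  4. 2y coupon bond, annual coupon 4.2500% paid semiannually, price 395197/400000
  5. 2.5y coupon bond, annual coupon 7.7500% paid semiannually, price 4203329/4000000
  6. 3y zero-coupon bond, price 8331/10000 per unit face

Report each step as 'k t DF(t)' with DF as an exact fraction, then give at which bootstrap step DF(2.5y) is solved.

1 1/2 1971/2000
2 1 4779/5000
3 3/2 1907/2000
4 2 567/625
5 5/2 4349/5000
6 3 8331/10000
DF(2.5y) is solved at step 5

step 1 [0.5y] zero: DF = P = 1971/2000 ≈ 0.985500
step 2 [1y] swap r/2=442/19413: DF=(1 − 442/19413·(0.985500))/(1+442/19413) = 4779/5000 ≈ 0.955800
step 3 [1.5y] swap r/2=465/28948: DF=(1 − 465/28948·(0.985500+0.955800))/(1+465/28948) = 1907/2000 ≈ 0.953500
step 4 [2y] bond c/2=17/800: DF=(395197/400000 − 17/800·(0.985500+0.955800+0.953500))/(1+17/800) = 567/625 ≈ 0.907200
step 5 [2.5y] bond c/2=31/800: DF=(4203329/4000000 − 31/800·(0.985500+0.955800+0.953500+0.907200))/(1+31/800) = 4349/5000 ≈ 0.869800
step 6 [3y] zero: DF = P = 8331/10000 ≈ 0.833100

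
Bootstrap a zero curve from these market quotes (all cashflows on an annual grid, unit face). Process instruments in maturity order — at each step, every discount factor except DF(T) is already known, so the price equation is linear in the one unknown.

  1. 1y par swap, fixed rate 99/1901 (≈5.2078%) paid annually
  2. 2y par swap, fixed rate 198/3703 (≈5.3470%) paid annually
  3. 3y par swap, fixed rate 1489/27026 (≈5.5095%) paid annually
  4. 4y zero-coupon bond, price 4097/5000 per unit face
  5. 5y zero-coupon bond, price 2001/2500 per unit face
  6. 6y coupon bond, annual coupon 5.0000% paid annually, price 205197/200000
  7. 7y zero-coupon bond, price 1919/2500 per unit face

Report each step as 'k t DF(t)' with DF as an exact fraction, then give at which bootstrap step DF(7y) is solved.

step 1 [1y] swap r/1=99/1901: DF=(1 − 99/1901·(0))/(1+99/1901) = 1901/2000 ≈ 0.950500
step 2 [2y] swap r/1=198/3703: DF=(1 − 198/3703·(0.950500))/(1+198/3703) = 901/1000 ≈ 0.901000
step 3 [3y] swap r/1=1489/27026: DF=(1 − 1489/27026·(0.950500+0.901000))/(1+1489/27026) = 8511/10000 ≈ 0.851100
step 4 [4y] zero: DF = P = 4097/5000 ≈ 0.819400
step 5 [5y] zero: DF = P = 2001/2500 ≈ 0.800400
step 6 [6y] bond c/1=1/20: DF=(205197/200000 − 1/20·(0.950500+0.901000+0.851100+0.819400+0.800400))/(1+1/20) = 7713/10000 ≈ 0.771300
step 7 [7y] zero: DF = P = 1919/2500 ≈ 0.767600

1 1 1901/2000
2 2 901/1000
3 3 8511/10000
4 4 4097/5000
5 5 2001/2500
6 6 7713/10000
7 7 1919/2500
DF(7y) is solved at step 7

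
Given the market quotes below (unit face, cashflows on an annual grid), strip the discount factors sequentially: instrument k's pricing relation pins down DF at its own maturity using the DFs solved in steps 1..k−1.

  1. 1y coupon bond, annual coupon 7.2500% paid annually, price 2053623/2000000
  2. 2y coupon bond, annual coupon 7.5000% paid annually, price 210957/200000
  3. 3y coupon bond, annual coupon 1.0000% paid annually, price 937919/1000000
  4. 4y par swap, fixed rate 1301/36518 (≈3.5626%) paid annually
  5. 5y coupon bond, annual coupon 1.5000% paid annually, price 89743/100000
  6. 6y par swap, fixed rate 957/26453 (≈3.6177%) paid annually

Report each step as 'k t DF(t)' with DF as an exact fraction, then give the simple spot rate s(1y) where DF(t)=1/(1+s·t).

1 1 4787/5000
2 2 1143/1250
3 3 9101/10000
4 4 8699/10000
5 5 4151/5000
6 6 4043/5000
s(1y) = (1/(4787/5000) − 1)/(1) = 213/4787 ≈ 4.4496%

step 1 [1y] bond c/1=29/400: DF=(2053623/2000000 − 29/400·(0))/(1+29/400) = 4787/5000 ≈ 0.957400
step 2 [2y] bond c/1=3/40: DF=(210957/200000 − 3/40·(0.957400))/(1+3/40) = 1143/1250 ≈ 0.914400
step 3 [3y] bond c/1=1/100: DF=(937919/1000000 − 1/100·(0.957400+0.914400))/(1+1/100) = 9101/10000 ≈ 0.910100
step 4 [4y] swap r/1=1301/36518: DF=(1 − 1301/36518·(0.957400+0.914400+0.910100))/(1+1301/36518) = 8699/10000 ≈ 0.869900
step 5 [5y] bond c/1=3/200: DF=(89743/100000 − 3/200·(0.957400+0.914400+0.910100+0.869900))/(1+3/200) = 4151/5000 ≈ 0.830200
step 6 [6y] swap r/1=957/26453: DF=(1 − 957/26453·(0.957400+0.914400+0.910100+0.869900+0.830200))/(1+957/26453) = 4043/5000 ≈ 0.808600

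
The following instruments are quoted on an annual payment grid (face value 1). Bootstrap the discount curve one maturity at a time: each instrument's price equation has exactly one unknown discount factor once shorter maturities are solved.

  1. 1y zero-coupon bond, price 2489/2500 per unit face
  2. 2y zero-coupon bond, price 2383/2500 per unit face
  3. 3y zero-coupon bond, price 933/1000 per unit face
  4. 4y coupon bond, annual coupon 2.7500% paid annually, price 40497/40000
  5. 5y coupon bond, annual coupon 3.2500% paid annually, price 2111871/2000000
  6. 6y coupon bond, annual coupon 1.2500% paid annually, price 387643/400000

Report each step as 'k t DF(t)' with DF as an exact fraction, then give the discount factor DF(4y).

1 1 2489/2500
2 2 2383/2500
3 3 933/1000
4 4 4541/5000
5 5 4517/5000
6 6 562/625
DF(4y) = 4541/5000 ≈ 0.908200

step 1 [1y] zero: DF = P = 2489/2500 ≈ 0.995600
step 2 [2y] zero: DF = P = 2383/2500 ≈ 0.953200
step 3 [3y] zero: DF = P = 933/1000 ≈ 0.933000
step 4 [4y] bond c/1=11/400: DF=(40497/40000 − 11/400·(0.995600+0.953200+0.933000))/(1+11/400) = 4541/5000 ≈ 0.908200
step 5 [5y] bond c/1=13/400: DF=(2111871/2000000 − 13/400·(0.995600+0.953200+0.933000+0.908200))/(1+13/400) = 4517/5000 ≈ 0.903400
step 6 [6y] bond c/1=1/80: DF=(387643/400000 − 1/80·(0.995600+0.953200+0.933000+0.908200+0.903400))/(1+1/80) = 562/625 ≈ 0.899200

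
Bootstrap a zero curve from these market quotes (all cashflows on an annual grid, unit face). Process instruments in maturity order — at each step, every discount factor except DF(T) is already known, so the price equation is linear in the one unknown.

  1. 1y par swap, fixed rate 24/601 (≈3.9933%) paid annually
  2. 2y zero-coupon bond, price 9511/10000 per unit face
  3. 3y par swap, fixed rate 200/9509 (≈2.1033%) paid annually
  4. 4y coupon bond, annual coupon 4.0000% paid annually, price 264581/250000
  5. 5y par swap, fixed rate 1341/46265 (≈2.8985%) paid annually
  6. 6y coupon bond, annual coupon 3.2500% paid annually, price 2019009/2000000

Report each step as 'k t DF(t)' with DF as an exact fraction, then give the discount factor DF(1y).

step 1 [1y] swap r/1=24/601: DF=(1 − 24/601·(0))/(1+24/601) = 601/625 ≈ 0.961600
step 2 [2y] zero: DF = P = 9511/10000 ≈ 0.951100
step 3 [3y] swap r/1=200/9509: DF=(1 − 200/9509·(0.961600+0.951100))/(1+200/9509) = 47/50 ≈ 0.940000
step 4 [4y] bond c/1=1/25: DF=(264581/250000 − 1/25·(0.961600+0.951100+0.940000))/(1+1/25) = 9079/10000 ≈ 0.907900
step 5 [5y] swap r/1=1341/46265: DF=(1 − 1341/46265·(0.961600+0.951100+0.940000+0.907900))/(1+1341/46265) = 8659/10000 ≈ 0.865900
step 6 [6y] bond c/1=13/400: DF=(2019009/2000000 − 13/400·(0.961600+0.951100+0.940000+0.907900+0.865900))/(1+13/400) = 8321/10000 ≈ 0.832100

1 1 601/625
2 2 9511/10000
3 3 47/50
4 4 9079/10000
5 5 8659/10000
6 6 8321/10000
DF(1y) = 601/625 ≈ 0.961600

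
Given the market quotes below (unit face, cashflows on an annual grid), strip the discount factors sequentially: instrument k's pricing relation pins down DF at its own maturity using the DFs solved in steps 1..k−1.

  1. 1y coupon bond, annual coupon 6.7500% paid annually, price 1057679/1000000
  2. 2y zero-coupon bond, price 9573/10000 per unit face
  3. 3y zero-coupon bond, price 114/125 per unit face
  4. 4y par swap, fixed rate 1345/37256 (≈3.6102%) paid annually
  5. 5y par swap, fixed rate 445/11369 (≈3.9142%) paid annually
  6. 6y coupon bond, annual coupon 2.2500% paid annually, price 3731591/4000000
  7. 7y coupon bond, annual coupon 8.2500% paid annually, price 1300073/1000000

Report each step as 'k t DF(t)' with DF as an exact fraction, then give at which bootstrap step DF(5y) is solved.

1 1 2477/2500
2 2 9573/10000
3 3 114/125
4 4 1731/2000
5 5 411/500
6 6 8123/10000
7 7 317/400
DF(5y) is solved at step 5

step 1 [1y] bond c/1=27/400: DF=(1057679/1000000 − 27/400·(0))/(1+27/400) = 2477/2500 ≈ 0.990800
step 2 [2y] zero: DF = P = 9573/10000 ≈ 0.957300
step 3 [3y] zero: DF = P = 114/125 ≈ 0.912000
step 4 [4y] swap r/1=1345/37256: DF=(1 − 1345/37256·(0.990800+0.957300+0.912000))/(1+1345/37256) = 1731/2000 ≈ 0.865500
step 5 [5y] swap r/1=445/11369: DF=(1 − 445/11369·(0.990800+0.957300+0.912000+0.865500))/(1+445/11369) = 411/500 ≈ 0.822000
step 6 [6y] bond c/1=9/400: DF=(3731591/4000000 − 9/400·(0.990800+0.957300+0.912000+0.865500+0.822000))/(1+9/400) = 8123/10000 ≈ 0.812300
step 7 [7y] bond c/1=33/400: DF=(1300073/1000000 − 33/400·(0.990800+0.957300+0.912000+0.865500+0.822000+0.812300))/(1+33/400) = 317/400 ≈ 0.792500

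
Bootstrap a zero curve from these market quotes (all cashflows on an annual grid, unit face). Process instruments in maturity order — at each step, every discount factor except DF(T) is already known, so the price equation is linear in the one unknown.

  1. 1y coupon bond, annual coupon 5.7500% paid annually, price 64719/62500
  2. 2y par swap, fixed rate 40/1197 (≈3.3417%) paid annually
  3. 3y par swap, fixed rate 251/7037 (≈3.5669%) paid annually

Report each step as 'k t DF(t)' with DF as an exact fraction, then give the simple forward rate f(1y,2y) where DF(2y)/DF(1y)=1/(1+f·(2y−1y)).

1 1 612/625
2 2 117/125
3 3 2249/2500
f(1y,2y) = ((612/625)/(117/125) − 1)/(1) = 3/65 ≈ 4.6154%

step 1 [1y] bond c/1=23/400: DF=(64719/62500 − 23/400·(0))/(1+23/400) = 612/625 ≈ 0.979200
step 2 [2y] swap r/1=40/1197: DF=(1 − 40/1197·(0.979200))/(1+40/1197) = 117/125 ≈ 0.936000
step 3 [3y] swap r/1=251/7037: DF=(1 − 251/7037·(0.979200+0.936000))/(1+251/7037) = 2249/2500 ≈ 0.899600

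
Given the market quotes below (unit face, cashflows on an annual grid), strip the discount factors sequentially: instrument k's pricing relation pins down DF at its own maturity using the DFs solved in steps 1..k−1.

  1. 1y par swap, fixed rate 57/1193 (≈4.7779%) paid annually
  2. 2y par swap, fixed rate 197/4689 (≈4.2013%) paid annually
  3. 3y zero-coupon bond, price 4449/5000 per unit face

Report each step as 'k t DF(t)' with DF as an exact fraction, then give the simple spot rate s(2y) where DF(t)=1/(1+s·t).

1 1 1193/1250
2 2 2303/2500
3 3 4449/5000
s(2y) = (1/(2303/2500) − 1)/(2) = 197/4606 ≈ 4.2770%

step 1 [1y] swap r/1=57/1193: DF=(1 − 57/1193·(0))/(1+57/1193) = 1193/1250 ≈ 0.954400
step 2 [2y] swap r/1=197/4689: DF=(1 − 197/4689·(0.954400))/(1+197/4689) = 2303/2500 ≈ 0.921200
step 3 [3y] zero: DF = P = 4449/5000 ≈ 0.889800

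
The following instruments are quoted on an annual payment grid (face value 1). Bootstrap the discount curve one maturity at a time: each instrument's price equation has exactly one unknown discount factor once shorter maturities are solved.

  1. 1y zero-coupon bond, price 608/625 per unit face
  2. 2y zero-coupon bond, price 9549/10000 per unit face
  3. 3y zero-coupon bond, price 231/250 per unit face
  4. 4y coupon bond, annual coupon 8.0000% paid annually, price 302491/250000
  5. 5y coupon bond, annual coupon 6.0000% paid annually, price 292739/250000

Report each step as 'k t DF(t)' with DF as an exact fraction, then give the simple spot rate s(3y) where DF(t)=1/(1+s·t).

step 1 [1y] zero: DF = P = 608/625 ≈ 0.972800
step 2 [2y] zero: DF = P = 9549/10000 ≈ 0.954900
step 3 [3y] zero: DF = P = 231/250 ≈ 0.924000
step 4 [4y] bond c/1=2/25: DF=(302491/250000 − 2/25·(0.972800+0.954900+0.924000))/(1+2/25) = 9091/10000 ≈ 0.909100
step 5 [5y] bond c/1=3/50: DF=(292739/250000 − 3/50·(0.972800+0.954900+0.924000+0.909100))/(1+3/50) = 4459/5000 ≈ 0.891800

1 1 608/625
2 2 9549/10000
3 3 231/250
4 4 9091/10000
5 5 4459/5000
s(3y) = (1/(231/250) − 1)/(3) = 19/693 ≈ 2.7417%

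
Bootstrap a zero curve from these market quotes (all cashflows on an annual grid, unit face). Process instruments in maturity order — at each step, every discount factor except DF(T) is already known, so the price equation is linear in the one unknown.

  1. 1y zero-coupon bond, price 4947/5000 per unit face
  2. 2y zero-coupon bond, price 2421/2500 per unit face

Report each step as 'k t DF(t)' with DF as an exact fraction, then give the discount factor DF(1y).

1 1 4947/5000
2 2 2421/2500
DF(1y) = 4947/5000 ≈ 0.989400

step 1 [1y] zero: DF = P = 4947/5000 ≈ 0.989400
step 2 [2y] zero: DF = P = 2421/2500 ≈ 0.968400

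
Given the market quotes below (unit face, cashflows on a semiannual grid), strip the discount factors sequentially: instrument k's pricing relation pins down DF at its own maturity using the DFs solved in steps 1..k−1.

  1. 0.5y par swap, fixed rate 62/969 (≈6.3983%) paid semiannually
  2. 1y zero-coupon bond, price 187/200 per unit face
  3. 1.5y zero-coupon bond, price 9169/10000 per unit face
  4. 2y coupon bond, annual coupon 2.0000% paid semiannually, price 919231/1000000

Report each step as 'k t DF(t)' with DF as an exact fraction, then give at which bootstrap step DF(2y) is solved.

step 1 [0.5y] swap r/2=31/969: DF=(1 − 31/969·(0))/(1+31/969) = 969/1000 ≈ 0.969000
step 2 [1y] zero: DF = P = 187/200 ≈ 0.935000
step 3 [1.5y] zero: DF = P = 9169/10000 ≈ 0.916900
step 4 [2y] bond c/2=1/100: DF=(919231/1000000 − 1/100·(0.969000+0.935000+0.916900))/(1+1/100) = 4411/5000 ≈ 0.882200

1 1/2 969/1000
2 1 187/200
3 3/2 9169/10000
4 2 4411/5000
DF(2y) is solved at step 4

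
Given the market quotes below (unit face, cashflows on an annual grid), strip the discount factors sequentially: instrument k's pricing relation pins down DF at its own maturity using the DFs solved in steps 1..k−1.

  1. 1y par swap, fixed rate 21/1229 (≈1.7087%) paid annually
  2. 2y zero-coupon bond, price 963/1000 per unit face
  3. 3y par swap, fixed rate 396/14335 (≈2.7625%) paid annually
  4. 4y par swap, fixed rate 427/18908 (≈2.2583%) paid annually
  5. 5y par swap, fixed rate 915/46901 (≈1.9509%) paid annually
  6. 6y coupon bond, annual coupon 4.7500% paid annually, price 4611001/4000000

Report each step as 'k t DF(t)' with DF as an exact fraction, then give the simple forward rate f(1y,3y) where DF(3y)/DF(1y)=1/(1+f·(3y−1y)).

step 1 [1y] swap r/1=21/1229: DF=(1 − 21/1229·(0))/(1+21/1229) = 1229/1250 ≈ 0.983200
step 2 [2y] zero: DF = P = 963/1000 ≈ 0.963000
step 3 [3y] swap r/1=396/14335: DF=(1 − 396/14335·(0.983200+0.963000))/(1+396/14335) = 1151/1250 ≈ 0.920800
step 4 [4y] swap r/1=427/18908: DF=(1 − 427/18908·(0.983200+0.963000+0.920800))/(1+427/18908) = 4573/5000 ≈ 0.914600
step 5 [5y] swap r/1=915/46901: DF=(1 − 915/46901·(0.983200+0.963000+0.920800+0.914600))/(1+915/46901) = 1817/2000 ≈ 0.908500
step 6 [6y] bond c/1=19/400: DF=(4611001/4000000 − 19/400·(0.983200+0.963000+0.920800+0.914600+0.908500))/(1+19/400) = 4439/5000 ≈ 0.887800

1 1 1229/1250
2 2 963/1000
3 3 1151/1250
4 4 4573/5000
5 5 1817/2000
6 6 4439/5000
f(1y,3y) = ((1229/1250)/(1151/1250) − 1)/(2) = 39/1151 ≈ 3.3884%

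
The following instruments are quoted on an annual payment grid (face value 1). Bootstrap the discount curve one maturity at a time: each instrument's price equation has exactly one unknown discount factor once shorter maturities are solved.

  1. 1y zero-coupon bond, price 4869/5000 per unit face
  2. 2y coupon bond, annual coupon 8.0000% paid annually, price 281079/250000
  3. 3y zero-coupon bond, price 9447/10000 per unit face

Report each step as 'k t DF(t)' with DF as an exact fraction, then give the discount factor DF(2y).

1 1 4869/5000
2 2 9689/10000
3 3 9447/10000
DF(2y) = 9689/10000 ≈ 0.968900

step 1 [1y] zero: DF = P = 4869/5000 ≈ 0.973800
step 2 [2y] bond c/1=2/25: DF=(281079/250000 − 2/25·(0.973800))/(1+2/25) = 9689/10000 ≈ 0.968900
step 3 [3y] zero: DF = P = 9447/10000 ≈ 0.944700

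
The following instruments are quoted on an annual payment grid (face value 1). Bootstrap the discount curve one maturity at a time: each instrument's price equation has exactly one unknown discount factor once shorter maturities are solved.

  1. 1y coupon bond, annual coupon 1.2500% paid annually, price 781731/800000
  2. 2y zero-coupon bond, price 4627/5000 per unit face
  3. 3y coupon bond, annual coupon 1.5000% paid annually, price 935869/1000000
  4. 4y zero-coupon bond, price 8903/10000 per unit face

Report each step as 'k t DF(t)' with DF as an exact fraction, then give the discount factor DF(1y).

1 1 9651/10000
2 2 4627/5000
3 3 8941/10000
4 4 8903/10000
DF(1y) = 9651/10000 ≈ 0.965100

step 1 [1y] bond c/1=1/80: DF=(781731/800000 − 1/80·(0))/(1+1/80) = 9651/10000 ≈ 0.965100
step 2 [2y] zero: DF = P = 4627/5000 ≈ 0.925400
step 3 [3y] bond c/1=3/200: DF=(935869/1000000 − 3/200·(0.965100+0.925400))/(1+3/200) = 8941/10000 ≈ 0.894100
step 4 [4y] zero: DF = P = 8903/10000 ≈ 0.890300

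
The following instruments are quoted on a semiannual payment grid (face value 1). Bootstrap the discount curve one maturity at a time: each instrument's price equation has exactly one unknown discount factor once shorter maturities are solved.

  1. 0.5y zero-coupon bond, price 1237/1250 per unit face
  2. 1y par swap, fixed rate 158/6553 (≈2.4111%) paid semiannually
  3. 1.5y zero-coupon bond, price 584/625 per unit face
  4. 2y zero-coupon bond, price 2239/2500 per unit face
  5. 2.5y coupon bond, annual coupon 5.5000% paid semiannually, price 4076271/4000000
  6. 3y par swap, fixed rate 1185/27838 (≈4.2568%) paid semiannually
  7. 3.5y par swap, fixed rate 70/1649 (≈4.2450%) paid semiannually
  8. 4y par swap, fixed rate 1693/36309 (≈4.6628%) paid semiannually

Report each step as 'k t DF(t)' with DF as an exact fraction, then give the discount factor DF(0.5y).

1 1/2 1237/1250
2 1 9763/10000
3 3/2 584/625
4 2 2239/2500
5 5/2 4451/5000
6 3 1763/2000
7 7/2 1727/2000
8 4 8307/10000
DF(0.5y) = 1237/1250 ≈ 0.989600

step 1 [0.5y] zero: DF = P = 1237/1250 ≈ 0.989600
step 2 [1y] swap r/2=79/6553: DF=(1 − 79/6553·(0.989600))/(1+79/6553) = 9763/10000 ≈ 0.976300
step 3 [1.5y] zero: DF = P = 584/625 ≈ 0.934400
step 4 [2y] zero: DF = P = 2239/2500 ≈ 0.895600
step 5 [2.5y] bond c/2=11/400: DF=(4076271/4000000 − 11/400·(0.989600+0.976300+0.934400+0.895600))/(1+11/400) = 4451/5000 ≈ 0.890200
step 6 [3y] swap r/2=1185/55676: DF=(1 − 1185/55676·(0.989600+0.976300+0.934400+0.895600+0.890200))/(1+1185/55676) = 1763/2000 ≈ 0.881500
step 7 [3.5y] swap r/2=35/1649: DF=(1 − 35/1649·(0.989600+0.976300+0.934400+0.895600+0.890200+0.881500))/(1+35/1649) = 1727/2000 ≈ 0.863500
step 8 [4y] swap r/2=1693/72618: DF=(1 − 1693/72618·(0.989600+0.976300+0.934400+0.895600+0.890200+0.881500+0.863500))/(1+1693/72618) = 8307/10000 ≈ 0.830700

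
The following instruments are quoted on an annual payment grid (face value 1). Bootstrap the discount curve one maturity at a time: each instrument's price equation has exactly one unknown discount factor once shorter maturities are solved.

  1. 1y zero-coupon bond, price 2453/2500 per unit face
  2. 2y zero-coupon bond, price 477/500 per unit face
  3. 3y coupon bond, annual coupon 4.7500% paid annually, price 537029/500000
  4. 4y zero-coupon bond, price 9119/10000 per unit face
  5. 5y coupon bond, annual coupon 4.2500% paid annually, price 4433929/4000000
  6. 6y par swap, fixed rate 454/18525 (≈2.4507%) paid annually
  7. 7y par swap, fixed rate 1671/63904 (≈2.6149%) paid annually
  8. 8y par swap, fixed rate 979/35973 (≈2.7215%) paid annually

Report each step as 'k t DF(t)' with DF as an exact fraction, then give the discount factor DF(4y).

1 1 2453/2500
2 2 477/500
3 3 586/625
4 4 9119/10000
5 5 909/1000
6 6 4319/5000
7 7 8329/10000
8 8 4021/5000
DF(4y) = 9119/10000 ≈ 0.911900

step 1 [1y] zero: DF = P = 2453/2500 ≈ 0.981200
step 2 [2y] zero: DF = P = 477/500 ≈ 0.954000
step 3 [3y] bond c/1=19/400: DF=(537029/500000 − 19/400·(0.981200+0.954000))/(1+19/400) = 586/625 ≈ 0.937600
step 4 [4y] zero: DF = P = 9119/10000 ≈ 0.911900
step 5 [5y] bond c/1=17/400: DF=(4433929/4000000 − 17/400·(0.981200+0.954000+0.937600+0.911900))/(1+17/400) = 909/1000 ≈ 0.909000
step 6 [6y] swap r/1=454/18525: DF=(1 − 454/18525·(0.981200+0.954000+0.937600+0.911900+0.909000))/(1+454/18525) = 4319/5000 ≈ 0.863800
step 7 [7y] swap r/1=1671/63904: DF=(1 − 1671/63904·(0.981200+0.954000+0.937600+0.911900+0.909000+0.863800))/(1+1671/63904) = 8329/10000 ≈ 0.832900
step 8 [8y] swap r/1=979/35973: DF=(1 − 979/35973·(0.981200+0.954000+0.937600+0.911900+0.909000+0.863800+0.832900))/(1+979/35973) = 4021/5000 ≈ 0.804200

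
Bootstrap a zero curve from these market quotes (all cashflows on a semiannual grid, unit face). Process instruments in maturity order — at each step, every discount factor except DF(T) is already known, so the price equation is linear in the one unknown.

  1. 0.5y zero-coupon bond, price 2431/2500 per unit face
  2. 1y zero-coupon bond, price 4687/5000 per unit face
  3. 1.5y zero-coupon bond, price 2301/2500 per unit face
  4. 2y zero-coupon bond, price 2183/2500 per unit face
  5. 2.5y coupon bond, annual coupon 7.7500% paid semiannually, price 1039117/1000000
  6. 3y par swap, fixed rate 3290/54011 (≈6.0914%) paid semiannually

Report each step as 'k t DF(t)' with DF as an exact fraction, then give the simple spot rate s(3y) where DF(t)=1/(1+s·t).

step 1 [0.5y] zero: DF = P = 2431/2500 ≈ 0.972400
step 2 [1y] zero: DF = P = 4687/5000 ≈ 0.937400
step 3 [1.5y] zero: DF = P = 2301/2500 ≈ 0.920400
step 4 [2y] zero: DF = P = 2183/2500 ≈ 0.873200
step 5 [2.5y] bond c/2=31/800: DF=(1039117/1000000 − 31/800·(0.972400+0.937400+0.920400+0.873200))/(1+31/800) = 4311/5000 ≈ 0.862200
step 6 [3y] swap r/2=1645/54011: DF=(1 − 1645/54011·(0.972400+0.937400+0.920400+0.873200+0.862200))/(1+1645/54011) = 1671/2000 ≈ 0.835500

1 1/2 2431/2500
2 1 4687/5000
3 3/2 2301/2500
4 2 2183/2500
5 5/2 4311/5000
6 3 1671/2000
s(3y) = (1/(1671/2000) − 1)/(3) = 329/5013 ≈ 6.5629%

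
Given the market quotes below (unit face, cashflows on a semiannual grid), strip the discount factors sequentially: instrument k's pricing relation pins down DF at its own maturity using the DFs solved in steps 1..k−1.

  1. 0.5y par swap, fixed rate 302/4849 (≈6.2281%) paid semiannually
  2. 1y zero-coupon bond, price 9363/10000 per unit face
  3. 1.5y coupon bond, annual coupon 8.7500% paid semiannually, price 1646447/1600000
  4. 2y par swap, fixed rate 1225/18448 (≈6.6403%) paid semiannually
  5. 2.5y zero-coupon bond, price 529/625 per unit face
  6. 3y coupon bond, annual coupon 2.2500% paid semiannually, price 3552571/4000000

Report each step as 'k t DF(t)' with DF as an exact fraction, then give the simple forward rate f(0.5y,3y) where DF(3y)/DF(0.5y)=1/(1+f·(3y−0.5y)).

1 1/2 4849/5000
2 1 9363/10000
3 3/2 453/500
4 2 351/400
5 5/2 529/625
6 3 4139/5000
f(0.5y,3y) = ((4849/5000)/(4139/5000) − 1)/(5/2) = 284/4139 ≈ 6.8616%

step 1 [0.5y] swap r/2=151/4849: DF=(1 − 151/4849·(0))/(1+151/4849) = 4849/5000 ≈ 0.969800
step 2 [1y] zero: DF = P = 9363/10000 ≈ 0.936300
step 3 [1.5y] bond c/2=7/160: DF=(1646447/1600000 − 7/160·(0.969800+0.936300))/(1+7/160) = 453/500 ≈ 0.906000
step 4 [2y] swap r/2=1225/36896: DF=(1 − 1225/36896·(0.969800+0.936300+0.906000))/(1+1225/36896) = 351/400 ≈ 0.877500
step 5 [2.5y] zero: DF = P = 529/625 ≈ 0.846400
step 6 [3y] bond c/2=9/800: DF=(3552571/4000000 − 9/800·(0.969800+0.936300+0.906000+0.877500+0.846400))/(1+9/800) = 4139/5000 ≈ 0.827800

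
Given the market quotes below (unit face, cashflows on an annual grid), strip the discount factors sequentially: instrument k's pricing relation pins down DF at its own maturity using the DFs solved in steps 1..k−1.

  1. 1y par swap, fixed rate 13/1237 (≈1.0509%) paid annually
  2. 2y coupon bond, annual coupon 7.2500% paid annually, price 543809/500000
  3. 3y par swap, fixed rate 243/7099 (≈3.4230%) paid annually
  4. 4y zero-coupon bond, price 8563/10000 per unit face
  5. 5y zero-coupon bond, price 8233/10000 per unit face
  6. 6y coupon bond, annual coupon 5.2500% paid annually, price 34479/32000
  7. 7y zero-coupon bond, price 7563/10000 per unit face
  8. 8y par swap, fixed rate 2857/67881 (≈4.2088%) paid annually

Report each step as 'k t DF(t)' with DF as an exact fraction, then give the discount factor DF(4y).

step 1 [1y] swap r/1=13/1237: DF=(1 − 13/1237·(0))/(1+13/1237) = 1237/1250 ≈ 0.989600
step 2 [2y] bond c/1=29/400: DF=(543809/500000 − 29/400·(0.989600))/(1+29/400) = 592/625 ≈ 0.947200
step 3 [3y] swap r/1=243/7099: DF=(1 − 243/7099·(0.989600+0.947200))/(1+243/7099) = 2257/2500 ≈ 0.902800
step 4 [4y] zero: DF = P = 8563/10000 ≈ 0.856300
step 5 [5y] zero: DF = P = 8233/10000 ≈ 0.823300
step 6 [6y] bond c/1=21/400: DF=(34479/32000 − 21/400·(0.989600+0.947200+0.902800+0.856300+0.823300))/(1+21/400) = 7983/10000 ≈ 0.798300
step 7 [7y] zero: DF = P = 7563/10000 ≈ 0.756300
step 8 [8y] swap r/1=2857/67881: DF=(1 − 2857/67881·(0.989600+0.947200+0.902800+0.856300+0.823300+0.798300+0.756300))/(1+2857/67881) = 7143/10000 ≈ 0.714300

1 1 1237/1250
2 2 592/625
3 3 2257/2500
4 4 8563/10000
5 5 8233/10000
6 6 7983/10000
7 7 7563/10000
8 8 7143/10000
DF(4y) = 8563/10000 ≈ 0.856300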